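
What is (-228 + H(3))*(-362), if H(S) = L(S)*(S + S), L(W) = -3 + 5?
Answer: 78192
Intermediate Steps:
L(W) = 2
H(S) = 4*S (H(S) = 2*(S + S) = 2*(2*S) = 4*S)
(-228 + H(3))*(-362) = (-228 + 4*3)*(-362) = (-228 + 12)*(-362) = -216*(-362) = 78192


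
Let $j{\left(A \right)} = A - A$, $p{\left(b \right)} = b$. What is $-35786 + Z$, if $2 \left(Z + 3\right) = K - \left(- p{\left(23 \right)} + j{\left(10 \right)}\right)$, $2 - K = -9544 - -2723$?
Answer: $-32366$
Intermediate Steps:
$j{\left(A \right)} = 0$
$K = 6823$ ($K = 2 - \left(-9544 - -2723\right) = 2 - \left(-9544 + 2723\right) = 2 - -6821 = 2 + 6821 = 6823$)
$Z = 3420$ ($Z = -3 + \frac{6823 + \left(23 - 0\right)}{2} = -3 + \frac{6823 + \left(23 + 0\right)}{2} = -3 + \frac{6823 + 23}{2} = -3 + \frac{1}{2} \cdot 6846 = -3 + 3423 = 3420$)
$-35786 + Z = -35786 + 3420 = -32366$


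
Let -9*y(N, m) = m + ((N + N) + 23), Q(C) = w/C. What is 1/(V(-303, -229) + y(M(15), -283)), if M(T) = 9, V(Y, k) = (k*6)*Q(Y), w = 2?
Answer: 909/32686 ≈ 0.027810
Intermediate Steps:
Q(C) = 2/C
V(Y, k) = 12*k/Y (V(Y, k) = (k*6)*(2/Y) = (6*k)*(2/Y) = 12*k/Y)
y(N, m) = -23/9 - 2*N/9 - m/9 (y(N, m) = -(m + ((N + N) + 23))/9 = -(m + (2*N + 23))/9 = -(m + (23 + 2*N))/9 = -(23 + m + 2*N)/9 = -23/9 - 2*N/9 - m/9)
1/(V(-303, -229) + y(M(15), -283)) = 1/(12*(-229)/(-303) + (-23/9 - 2/9*9 - ⅑*(-283))) = 1/(12*(-229)*(-1/303) + (-23/9 - 2 + 283/9)) = 1/(916/101 + 242/9) = 1/(32686/909) = 909/32686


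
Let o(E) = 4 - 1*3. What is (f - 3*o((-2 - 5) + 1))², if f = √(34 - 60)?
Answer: (3 - I*√26)² ≈ -17.0 - 30.594*I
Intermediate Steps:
o(E) = 1 (o(E) = 4 - 3 = 1)
f = I*√26 (f = √(-26) = I*√26 ≈ 5.099*I)
(f - 3*o((-2 - 5) + 1))² = (I*√26 - 3*1)² = (I*√26 - 3)² = (-3 + I*√26)²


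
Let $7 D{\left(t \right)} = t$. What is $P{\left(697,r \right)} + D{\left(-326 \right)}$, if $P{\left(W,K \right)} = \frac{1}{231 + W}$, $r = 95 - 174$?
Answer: $- \frac{302521}{6496} \approx -46.57$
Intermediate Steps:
$D{\left(t \right)} = \frac{t}{7}$
$r = -79$
$P{\left(697,r \right)} + D{\left(-326 \right)} = \frac{1}{231 + 697} + \frac{1}{7} \left(-326\right) = \frac{1}{928} - \frac{326}{7} = - \frac{302521}{6496}$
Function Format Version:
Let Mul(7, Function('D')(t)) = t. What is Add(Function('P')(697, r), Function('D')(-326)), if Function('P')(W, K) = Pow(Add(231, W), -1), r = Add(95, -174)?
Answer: Rational(-302521, 6496) ≈ -46.570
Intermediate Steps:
Function('D')(t) = Mul(Rational(1, 7), t)
r = -79
Add(Function('P')(697, r), Function('D')(-326)) = Add(Pow(Add(231, 697), -1), Mul(Rational(1, 7), -326)) = Add(Pow(928, -1), Rational(-326, 7)) = Add(Rational(1, 928), Rational(-326, 7)) = Rational(-302521, 6496)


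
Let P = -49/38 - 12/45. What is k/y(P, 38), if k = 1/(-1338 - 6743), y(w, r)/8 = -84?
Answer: 1/5430432 ≈ 1.8415e-7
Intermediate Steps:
P = -887/570 (P = -49*1/38 - 12*1/45 = -49/38 - 4/15 = -887/570 ≈ -1.5561)
y(w, r) = -672 (y(w, r) = 8*(-84) = -672)
k = -1/8081 (k = 1/(-8081) = -1/8081 ≈ -0.00012375)
k/y(P, 38) = -1/8081/(-672) = -1/8081*(-1/672) = 1/5430432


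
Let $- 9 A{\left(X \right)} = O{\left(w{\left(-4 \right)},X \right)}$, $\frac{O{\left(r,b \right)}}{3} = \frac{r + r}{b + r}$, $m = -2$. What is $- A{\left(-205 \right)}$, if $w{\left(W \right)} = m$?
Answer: $\frac{4}{621} \approx 0.0064412$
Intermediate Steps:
$w{\left(W \right)} = -2$
$O{\left(r,b \right)} = \frac{6 r}{b + r}$ ($O{\left(r,b \right)} = 3 \frac{r + r}{b + r} = 3 \frac{2 r}{b + r} = \frac{6 r}{b + r}$)
$A{\left(X \right)} = \frac{4}{3 \left(-2 + X\right)}$ ($A{\left(X \right)} = - \frac{6 \left(-2\right) \frac{1}{X - 2}}{9} = - \frac{6 \left(-2\right) \frac{1}{-2 + X}}{9} = - \frac{\left(-12\right) \frac{1}{-2 + X}}{9} = \frac{4}{3 \left(-2 + X\right)}$)
$- A{\left(-205 \right)} = - \frac{4}{3 \left(-2 - 205\right)} = - \frac{4}{3 \left(-207\right)} = - \frac{4 \left(-1\right)}{3 \cdot 207} = \left(-1\right) \left(- \frac{4}{621}\right) = \frac{4}{621}$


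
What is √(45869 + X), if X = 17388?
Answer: 61*√17 ≈ 251.51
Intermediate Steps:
√(45869 + X) = √(45869 + 17388) = √63257 = 61*√17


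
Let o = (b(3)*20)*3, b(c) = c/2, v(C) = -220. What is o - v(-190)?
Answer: 310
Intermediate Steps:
b(c) = c/2 (b(c) = c*(½) = c/2)
o = 90 (o = (((½)*3)*20)*3 = ((3/2)*20)*3 = 30*3 = 90)
o - v(-190) = 90 - 1*(-220) = 90 + 220 = 310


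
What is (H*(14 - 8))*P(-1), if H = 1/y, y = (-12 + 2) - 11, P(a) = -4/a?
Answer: -8/7 ≈ -1.1429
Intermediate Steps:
y = -21 (y = -10 - 11 = -21)
H = -1/21 (H = 1/(-21) = -1/21 ≈ -0.047619)
(H*(14 - 8))*P(-1) = (-(14 - 8)/21)*(-4/(-1)) = (-1/21*6)*(-4*(-1)) = -2/7*4 = -8/7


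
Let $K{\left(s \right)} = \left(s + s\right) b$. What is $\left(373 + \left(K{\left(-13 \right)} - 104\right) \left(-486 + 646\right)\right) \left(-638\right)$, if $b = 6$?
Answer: $26302826$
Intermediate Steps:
$K{\left(s \right)} = 12 s$ ($K{\left(s \right)} = \left(s + s\right) 6 = 2 s 6 = 12 s$)
$\left(373 + \left(K{\left(-13 \right)} - 104\right) \left(-486 + 646\right)\right) \left(-638\right) = \left(373 + \left(12 \left(-13\right) - 104\right) \left(-486 + 646\right)\right) \left(-638\right) = \left(373 + \left(-156 - 104\right) 160\right) \left(-638\right) = \left(373 - 41600\right) \left(-638\right) = \left(-41227\right) \left(-638\right) = 26302826$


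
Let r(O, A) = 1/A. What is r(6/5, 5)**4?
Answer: 1/625 ≈ 0.0016000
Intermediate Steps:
r(6/5, 5)**4 = (1/5)**4 = 1/625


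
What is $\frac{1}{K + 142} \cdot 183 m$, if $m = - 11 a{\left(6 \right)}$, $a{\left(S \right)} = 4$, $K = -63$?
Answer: $- \frac{8052}{79} \approx -101.92$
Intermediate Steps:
$m = -44$ ($m = \left(-11\right) 4 = -44$)
$\frac{1}{K + 142} \cdot 183 m = \frac{1}{-63 + 142} \cdot 183 \left(-44\right) = \frac{1}{79} \cdot 183 \left(-44\right) = \frac{183}{79} \left(-44\right) = - \frac{8052}{79}$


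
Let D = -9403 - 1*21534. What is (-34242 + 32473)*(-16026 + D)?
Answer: 83077547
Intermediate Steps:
D = -30937 (D = -9403 - 21534 = -30937)
(-34242 + 32473)*(-16026 + D) = (-34242 + 32473)*(-16026 - 30937) = -1769*(-46963) = 83077547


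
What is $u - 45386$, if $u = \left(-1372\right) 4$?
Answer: $-50874$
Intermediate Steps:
$u = -5488$
$u - 45386 = -5488 - 45386 = -50874$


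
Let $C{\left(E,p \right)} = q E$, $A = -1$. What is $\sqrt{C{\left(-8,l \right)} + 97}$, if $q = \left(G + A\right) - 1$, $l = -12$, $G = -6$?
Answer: $\sqrt{161} \approx 12.689$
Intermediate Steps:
$q = -8$ ($q = \left(-6 - 1\right) - 1 = -7 - 1 = -8$)
$C{\left(E,p \right)} = - 8 E$
$\sqrt{C{\left(-8,l \right)} + 97} = \sqrt{\left(-8\right) \left(-8\right) + 97} = \sqrt{64 + 97} = \sqrt{161}$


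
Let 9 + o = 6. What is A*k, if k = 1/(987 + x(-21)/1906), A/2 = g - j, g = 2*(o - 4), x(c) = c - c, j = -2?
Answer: -8/329 ≈ -0.024316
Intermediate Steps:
o = -3 (o = -9 + 6 = -3)
x(c) = 0
g = -14 (g = 2*(-3 - 4) = 2*(-7) = -14)
A = -24 (A = 2*(-14 - 1*(-2)) = 2*(-14 + 2) = 2*(-12) = -24)
k = 1/987 (k = 1/(987 + 0/1906) = 1/(987 + 0*(1/1906)) = 1/(987 + 0) = 1/987 ≈ 0.0010132)
A*k = -24*1/987 = -8/329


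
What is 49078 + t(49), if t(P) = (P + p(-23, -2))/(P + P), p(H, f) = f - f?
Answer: 98157/2 ≈ 49079.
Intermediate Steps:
p(H, f) = 0
t(P) = ½ (t(P) = (P + 0)/(P + P) = P/((2*P)) = P*(1/(2*P)) = ½)
49078 + t(49) = 49078 + ½ = 98157/2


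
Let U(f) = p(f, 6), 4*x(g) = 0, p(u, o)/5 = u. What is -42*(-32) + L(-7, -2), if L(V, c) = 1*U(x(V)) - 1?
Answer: 1343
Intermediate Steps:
p(u, o) = 5*u
x(g) = 0 (x(g) = (1/4)*0 = 0)
U(f) = 5*f
L(V, c) = -1 (L(V, c) = 1*(5*0) - 1 = 1*0 - 1 = 0 - 1 = -1)
-42*(-32) + L(-7, -2) = -42*(-32) - 1 = 1344 - 1 = 1343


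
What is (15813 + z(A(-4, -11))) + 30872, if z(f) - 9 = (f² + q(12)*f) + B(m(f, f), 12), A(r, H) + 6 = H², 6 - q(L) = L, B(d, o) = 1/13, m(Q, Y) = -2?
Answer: 769978/13 ≈ 59229.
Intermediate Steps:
B(d, o) = 1/13
q(L) = 6 - L
A(r, H) = -6 + H²
z(f) = 118/13 + f² - 6*f (z(f) = 9 + ((f² + (6 - 1*12)*f) + 1/13) = 9 + ((f² + (6 - 12)*f) + 1/13) = 9 + ((f² - 6*f) + 1/13) = 9 + (1/13 + f² - 6*f) = 118/13 + f² - 6*f)
(15813 + z(A(-4, -11))) + 30872 = (15813 + (118/13 + (-6 + (-11)²)² - 6*(-6 + (-11)²))) + 30872 = (15813 + (118/13 + (-6 + 121)² - 6*(-6 + 121))) + 30872 = (15813 + (118/13 + 115² - 6*115)) + 30872 = (15813 + (118/13 + 13225 - 690)) + 30872 = (15813 + 163073/13) + 30872 = 368642/13 + 30872 = 769978/13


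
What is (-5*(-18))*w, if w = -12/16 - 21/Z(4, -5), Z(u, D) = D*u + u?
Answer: 405/8 ≈ 50.625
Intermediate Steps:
Z(u, D) = u + D*u
w = 9/16 (w = -12/16 - 21*1/(4*(1 - 5)) = -12*1/16 - 21/(4*(-4)) = -3/4 - 21/(-16) = -3/4 - 21*(-1/16) = -3/4 + 21/16 = 9/16 ≈ 0.56250)
(-5*(-18))*w = -5*(-18)*(9/16) = 90*(9/16) = 405/8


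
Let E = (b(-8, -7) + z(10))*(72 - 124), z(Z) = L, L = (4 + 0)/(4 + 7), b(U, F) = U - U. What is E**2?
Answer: 43264/121 ≈ 357.55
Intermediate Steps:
b(U, F) = 0
L = 4/11 ≈ 0.36364
z(Z) = 4/11
E = -208/11 (E = (0 + 4/11)*(72 - 124) = (4/11)*(-52) = -208/11 ≈ -18.909)
E**2 = (-208/11)**2 = 43264/121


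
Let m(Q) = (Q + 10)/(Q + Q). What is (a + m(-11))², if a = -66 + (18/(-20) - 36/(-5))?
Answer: 10764961/3025 ≈ 3558.7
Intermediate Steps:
m(Q) = (10 + Q)/(2*Q) (m(Q) = (10 + Q)/((2*Q)) = (10 + Q)*(1/(2*Q)) = (10 + Q)/(2*Q))
a = -597/10 (a = -66 + (18*(-1/20) - 36*(-⅕)) = -66 + (-9/10 + 36/5) = -66 + 63/10 = -597/10 ≈ -59.700)
(a + m(-11))² = (-597/10 + (½)*(10 - 11)/(-11))² = (-597/10 + (½)*(-1/11)*(-1))² = (-597/10 + 1/22)² = (-3281/55)² = 10764961/3025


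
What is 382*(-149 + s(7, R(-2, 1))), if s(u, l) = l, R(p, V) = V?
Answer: -56536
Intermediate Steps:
382*(-149 + s(7, R(-2, 1))) = 382*(-149 + 1) = 382*(-148) = -56536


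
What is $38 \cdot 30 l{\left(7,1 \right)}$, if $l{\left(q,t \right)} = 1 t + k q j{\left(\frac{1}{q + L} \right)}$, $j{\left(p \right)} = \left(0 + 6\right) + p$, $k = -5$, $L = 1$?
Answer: $- \frac{486495}{2} \approx -2.4325 \cdot 10^{5}$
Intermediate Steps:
$j{\left(p \right)} = 6 + p$
$l{\left(q,t \right)} = t - 5 q \left(6 + \frac{1}{1 + q}\right)$ ($l{\left(q,t \right)} = 1 t + - 5 q \left(6 + \frac{1}{q + 1}\right) = t + - 5 q \left(6 + \frac{1}{1 + q}\right) = t - 5 q \left(6 + \frac{1}{1 + q}\right)$)
$38 \cdot 30 l{\left(7,1 \right)} = 38 \cdot 30 \frac{1 \left(1 + 7\right) - 35 \left(7 + 6 \cdot 7\right)}{1 + 7} = 1140 \frac{1 \cdot 8 - 35 \left(7 + 42\right)}{8} = 1140 \frac{8 - 35 \cdot 49}{8} = 1140 \frac{8 - 1715}{8} = 1140 \cdot \frac{1}{8} \left(-1707\right) = 1140 \left(- \frac{1707}{8}\right) = - \frac{486495}{2}$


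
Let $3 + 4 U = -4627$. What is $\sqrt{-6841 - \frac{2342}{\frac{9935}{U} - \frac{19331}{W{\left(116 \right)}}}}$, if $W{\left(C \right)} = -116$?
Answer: $\frac{i \sqrt{494082870030420185}}{8489269} \approx 82.8 i$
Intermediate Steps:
$U = - \frac{2315}{2}$ ($U = - \frac{3}{4} + \frac{1}{4} \left(-4627\right) = - \frac{3}{4} - \frac{4627}{4} = - \frac{2315}{2} \approx -1157.5$)
$\sqrt{-6841 - \frac{2342}{\frac{9935}{U} - \frac{19331}{W{\left(116 \right)}}}} = \sqrt{-6841 - \frac{2342}{\frac{9935}{- \frac{2315}{2}} - \frac{19331}{-116}}} = \sqrt{-6841 - \frac{2342}{9935 \left(- \frac{2}{2315}\right) - - \frac{19331}{116}}} = \sqrt{-6841 - \frac{2342}{- \frac{3974}{463} + \frac{19331}{116}}} = \sqrt{-6841 - \frac{2342}{\frac{8489269}{53708}}} = \sqrt{-6841 - \frac{125784136}{8489269}} = \sqrt{- \frac{58200873365}{8489269}} = \frac{i \sqrt{494082870030420185}}{8489269}$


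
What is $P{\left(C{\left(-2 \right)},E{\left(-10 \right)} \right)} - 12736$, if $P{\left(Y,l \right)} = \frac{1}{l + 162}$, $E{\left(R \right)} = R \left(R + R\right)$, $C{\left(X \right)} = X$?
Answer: $- \frac{4610431}{362} \approx -12736.0$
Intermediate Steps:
$E{\left(R \right)} = 2 R^{2}$ ($E{\left(R \right)} = R 2 R = 2 R^{2}$)
$P{\left(Y,l \right)} = \frac{1}{162 + l}$
$P{\left(C{\left(-2 \right)},E{\left(-10 \right)} \right)} - 12736 = \frac{1}{162 + 2 \left(-10\right)^{2}} - 12736 = \frac{1}{162 + 2 \cdot 100} - 12736 = \frac{1}{162 + 200} - 12736 = \frac{1}{362} - 12736 = - \frac{4610431}{362}$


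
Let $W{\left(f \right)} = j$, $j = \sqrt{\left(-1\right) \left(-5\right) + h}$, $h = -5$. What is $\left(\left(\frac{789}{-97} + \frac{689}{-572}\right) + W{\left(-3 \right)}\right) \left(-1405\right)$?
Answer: $\frac{55999085}{4268} \approx 13121.0$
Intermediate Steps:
$j = 0$ ($j = \sqrt{\left(-1\right) \left(-5\right) - 5} = \sqrt{5 - 5} = \sqrt{0} = 0$)
$W{\left(f \right)} = 0$
$\left(\left(\frac{789}{-97} + \frac{689}{-572}\right) + W{\left(-3 \right)}\right) \left(-1405\right) = \left(\left(\frac{789}{-97} + \frac{689}{-572}\right) + 0\right) \left(-1405\right) = \left(\left(789 \left(- \frac{1}{97}\right) + 689 \left(- \frac{1}{572}\right)\right) + 0\right) \left(-1405\right) = \left(\left(- \frac{789}{97} - \frac{53}{44}\right) + 0\right) \left(-1405\right) = \left(- \frac{39857}{4268} + 0\right) \left(-1405\right) = \left(- \frac{39857}{4268}\right) \left(-1405\right) = \frac{55999085}{4268}$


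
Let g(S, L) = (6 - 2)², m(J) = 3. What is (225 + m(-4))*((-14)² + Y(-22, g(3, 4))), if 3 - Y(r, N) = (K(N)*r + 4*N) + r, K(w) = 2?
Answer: 45828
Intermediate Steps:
g(S, L) = 16 (g(S, L) = 4² = 16)
Y(r, N) = 3 - 4*N - 3*r (Y(r, N) = 3 - ((2*r + 4*N) + r) = 3 - (3*r + 4*N) = 3 + (-4*N - 3*r) = 3 - 4*N - 3*r)
(225 + m(-4))*((-14)² + Y(-22, g(3, 4))) = (225 + 3)*((-14)² + (3 - 4*16 - 3*(-22))) = 228*(196 + (3 - 64 + 66)) = 228*(196 + 5) = 228*201 = 45828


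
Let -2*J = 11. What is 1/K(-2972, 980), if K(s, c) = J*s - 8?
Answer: 1/16338 ≈ 6.1207e-5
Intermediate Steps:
J = -11/2 (J = -½*11 = -11/2 ≈ -5.5000)
K(s, c) = -8 - 11*s/2 (K(s, c) = -11*s/2 - 8 = -8 - 11*s/2)
1/K(-2972, 980) = 1/(-8 - 11/2*(-2972)) = 1/(-8 + 16346) = 1/16338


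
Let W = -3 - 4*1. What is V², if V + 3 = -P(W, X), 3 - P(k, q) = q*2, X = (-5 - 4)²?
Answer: 24336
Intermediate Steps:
X = 81 (X = (-9)² = 81)
W = -7 (W = -3 - 4 = -7)
P(k, q) = 3 - 2*q (P(k, q) = 3 - q*2 = 3 - 2*q)
V = 156 (V = -3 - (3 - 2*81) = -3 - (3 - 162) = -3 - 1*(-159) = -3 + 159 = 156)
V² = 156² = 24336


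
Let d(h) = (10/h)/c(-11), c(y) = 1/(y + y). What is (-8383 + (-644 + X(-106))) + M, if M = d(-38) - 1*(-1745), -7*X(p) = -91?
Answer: -138001/19 ≈ -7263.2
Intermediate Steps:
X(p) = 13 (X(p) = -⅐*(-91) = 13)
c(y) = 1/(2*y)
d(h) = -220/h (d(h) = (10/h)/(((½)/(-11))) = (10/h)/(((½)*(-1/11))) = (10/h)/(-1/22) = (10/h)*(-22) = -220/h)
M = 33265/19 (M = -220/(-38) - 1*(-1745) = -220*(-1/38) + 1745 = 110/19 + 1745 = 33265/19 ≈ 1750.8)
(-8383 + (-644 + X(-106))) + M = (-8383 + (-644 + 13)) + 33265/19 = (-8383 - 631) + 33265/19 = -9014 + 33265/19 = -138001/19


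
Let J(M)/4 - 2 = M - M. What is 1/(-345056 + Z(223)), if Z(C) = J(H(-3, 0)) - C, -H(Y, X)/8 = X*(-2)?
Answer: -1/345271 ≈ -2.8963e-6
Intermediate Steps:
H(Y, X) = 16*X (H(Y, X) = -8*X*(-2) = -(-16)*X = 16*X)
J(M) = 8 (J(M) = 8 + 4*(M - M) = 8 + 4*0 = 8 + 0 = 8)
Z(C) = 8 - C
1/(-345056 + Z(223)) = 1/(-345056 + (8 - 1*223)) = 1/(-345056 + (8 - 223)) = 1/(-345056 - 215) = 1/(-345271) = -1/345271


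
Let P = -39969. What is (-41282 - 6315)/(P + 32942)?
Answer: 47597/7027 ≈ 6.7734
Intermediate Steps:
(-41282 - 6315)/(P + 32942) = (-41282 - 6315)/(-39969 + 32942) = -47597/(-7027) = -47597*(-1/7027) = 47597/7027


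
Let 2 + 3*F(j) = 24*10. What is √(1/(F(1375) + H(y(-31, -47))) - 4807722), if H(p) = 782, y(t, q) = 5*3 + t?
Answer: 3*I*√891706361630/1292 ≈ 2192.7*I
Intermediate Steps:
y(t, q) = 15 + t
F(j) = 238/3 (F(j) = -⅔ + (24*10)/3 = -⅔ + (⅓)*240 = -⅔ + 80 = 238/3)
√(1/(F(1375) + H(y(-31, -47))) - 4807722) = √(1/(238/3 + 782) - 4807722) = √(1/(2584/3) - 4807722) = √(3/2584 - 4807722) = √(-12423153645/2584) = 3*I*√891706361630/1292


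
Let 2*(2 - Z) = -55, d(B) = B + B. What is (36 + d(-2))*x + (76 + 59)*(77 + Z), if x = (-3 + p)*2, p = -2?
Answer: 28115/2 ≈ 14058.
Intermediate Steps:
d(B) = 2*B
Z = 59/2 (Z = 2 - 1/2*(-55) = 2 + 55/2 = 59/2 ≈ 29.500)
x = -10 (x = (-3 - 2)*2 = -5*2 = -10)
(36 + d(-2))*x + (76 + 59)*(77 + Z) = (36 + 2*(-2))*(-10) + (76 + 59)*(77 + 59/2) = (36 - 4)*(-10) + 135*(213/2) = 32*(-10) + 28755/2 = -320 + 28755/2 = 28115/2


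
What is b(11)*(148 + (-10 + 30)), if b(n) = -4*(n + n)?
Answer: -14784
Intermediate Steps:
b(n) = -8*n
b(11)*(148 + (-10 + 30)) = (-8*11)*(148 + (-10 + 30)) = -88*(148 + 20) = -88*168 = -14784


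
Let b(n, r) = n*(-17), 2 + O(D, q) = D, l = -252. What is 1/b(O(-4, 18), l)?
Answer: 1/102 ≈ 0.0098039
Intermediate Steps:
O(D, q) = -2 + D
b(n, r) = -17*n
1/b(O(-4, 18), l) = 1/(-17*(-2 - 4)) = 1/(-17*(-6)) = 1/102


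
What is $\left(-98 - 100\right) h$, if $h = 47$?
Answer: $-9306$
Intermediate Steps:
$\left(-98 - 100\right) h = \left(-98 - 100\right) 47 = \left(-198\right) 47 = -9306$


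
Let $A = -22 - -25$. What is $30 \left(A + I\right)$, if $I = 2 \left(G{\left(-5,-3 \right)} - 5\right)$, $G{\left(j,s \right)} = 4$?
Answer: $30$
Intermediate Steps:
$A = 3$ ($A = -22 + 25 = 3$)
$I = -2$ ($I = 2 \left(4 - 5\right) = 2 \left(-1\right) = -2$)
$30 \left(A + I\right) = 30 \left(3 - 2\right) = 30 \cdot 1 = 30$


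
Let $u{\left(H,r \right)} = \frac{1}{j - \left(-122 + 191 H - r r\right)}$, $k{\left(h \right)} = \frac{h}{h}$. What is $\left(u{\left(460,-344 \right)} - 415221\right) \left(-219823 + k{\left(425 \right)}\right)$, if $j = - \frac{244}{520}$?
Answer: $\frac{121020499934245546}{1325893} \approx 9.1275 \cdot 10^{10}$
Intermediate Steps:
$k{\left(h \right)} = 1$
$j = - \frac{61}{130}$ ($j = \left(-244\right) \frac{1}{520} = - \frac{61}{130} \approx -0.46923$)
$u{\left(H,r \right)} = \frac{1}{\frac{15799}{130} + r^{2} - 191 H}$ ($u{\left(H,r \right)} = \frac{1}{- \frac{61}{130} - \left(-122 + 191 H - r r\right)} = \frac{1}{- \frac{61}{130} - \left(-122 - r^{2} + 191 H\right)} = \frac{1}{- \frac{61}{130} + \left(122 + r^{2} - 191 H\right)} = \frac{1}{\frac{15799}{130} + r^{2} - 191 H}$)
$\left(u{\left(460,-344 \right)} - 415221\right) \left(-219823 + k{\left(425 \right)}\right) = \left(\frac{130}{15799 - 11421800 + 130 \left(-344\right)^{2}} - 415221\right) \left(-219823 + 1\right) = \left(\frac{130}{15799 - 11421800 + 130 \cdot 118336} - 415221\right) \left(-219822\right) = \left(\frac{130}{15799 - 11421800 + 15383680} - 415221\right) \left(-219822\right) = \left(\frac{130}{3977679} - 415221\right) \left(-219822\right) = \left(- \frac{1651615851929}{3977679}\right) \left(-219822\right) = \frac{121020499934245546}{1325893}$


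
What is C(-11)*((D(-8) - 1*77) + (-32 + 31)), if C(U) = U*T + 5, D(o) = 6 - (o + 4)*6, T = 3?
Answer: 1344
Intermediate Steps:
D(o) = -18 - 6*o (D(o) = 6 - (4 + o)*6 = 6 - (24 + 6*o) = 6 + (-24 - 6*o) = -18 - 6*o)
C(U) = 5 + 3*U (C(U) = U*3 + 5 = 3*U + 5 = 5 + 3*U)
C(-11)*((D(-8) - 1*77) + (-32 + 31)) = (5 + 3*(-11))*(((-18 - 6*(-8)) - 1*77) + (-32 + 31)) = (5 - 33)*(((-18 + 48) - 77) - 1) = -28*((30 - 77) - 1) = -28*(-47 - 1) = -28*(-48) = 1344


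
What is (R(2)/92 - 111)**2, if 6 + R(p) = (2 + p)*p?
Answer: 26061025/2116 ≈ 12316.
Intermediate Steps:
R(p) = -6 + p*(2 + p) (R(p) = -6 + (2 + p)*p = -6 + p*(2 + p))
(R(2)/92 - 111)**2 = ((-6 + 2**2 + 2*2)/92 - 111)**2 = ((-6 + 4 + 4)*(1/92) - 111)**2 = (2*(1/92) - 111)**2 = (1/46 - 111)**2 = (-5105/46)**2 = 26061025/2116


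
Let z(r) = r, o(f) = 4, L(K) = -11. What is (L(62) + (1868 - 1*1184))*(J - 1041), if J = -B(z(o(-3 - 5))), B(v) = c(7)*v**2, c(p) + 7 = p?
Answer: -700593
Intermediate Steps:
c(p) = -7 + p
B(v) = 0 (B(v) = (-7 + 7)*v**2 = 0*v**2 = 0)
J = 0 (J = -1*0 = 0)
(L(62) + (1868 - 1*1184))*(J - 1041) = (-11 + (1868 - 1*1184))*(0 - 1041) = (-11 + (1868 - 1184))*(-1041) = (-11 + 684)*(-1041) = 673*(-1041) = -700593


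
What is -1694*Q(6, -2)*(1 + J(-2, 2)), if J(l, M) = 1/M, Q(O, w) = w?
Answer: 5082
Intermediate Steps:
-1694*Q(6, -2)*(1 + J(-2, 2)) = -(-3388)*(1 + 1/2) = -(-3388)*3/2 = -1694*(-3) = 5082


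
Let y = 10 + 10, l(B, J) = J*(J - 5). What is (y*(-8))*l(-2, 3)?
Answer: 960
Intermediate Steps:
l(B, J) = J*(-5 + J)
y = 20
(y*(-8))*l(-2, 3) = (20*(-8))*(3*(-5 + 3)) = -480*(-2) = -160*(-6) = 960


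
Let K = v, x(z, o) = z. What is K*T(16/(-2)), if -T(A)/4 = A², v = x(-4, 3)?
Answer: 1024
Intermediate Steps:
v = -4
T(A) = -4*A²
K = -4
K*T(16/(-2)) = -(-16)*(16/(-2))² = -(-16)*(16*(-½))² = -(-16)*(-8)² = -(-16)*64 = -4*(-256) = 1024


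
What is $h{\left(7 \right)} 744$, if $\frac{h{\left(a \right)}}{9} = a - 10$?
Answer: $-20088$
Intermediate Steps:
$h{\left(a \right)} = -90 + 9 a$ ($h{\left(a \right)} = 9 \left(a - 10\right) = 9 \left(-10 + a\right) = -90 + 9 a$)
$h{\left(7 \right)} 744 = \left(-90 + 9 \cdot 7\right) 744 = \left(-90 + 63\right) 744 = \left(-27\right) 744 = -20088$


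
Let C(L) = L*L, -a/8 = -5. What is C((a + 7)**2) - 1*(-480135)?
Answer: 5359816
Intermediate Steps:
a = 40 (a = -8*(-5) = 40)
C(L) = L**2
C((a + 7)**2) - 1*(-480135) = ((40 + 7)**2)**2 - 1*(-480135) = (47**2)**2 + 480135 = 2209**2 + 480135 = 4879681 + 480135 = 5359816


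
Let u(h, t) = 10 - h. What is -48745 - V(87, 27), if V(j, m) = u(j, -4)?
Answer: -48668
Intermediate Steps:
V(j, m) = 10 - j
-48745 - V(87, 27) = -48745 - (10 - 1*87) = -48745 - (10 - 87) = -48745 - 1*(-77) = -48745 + 77 = -48668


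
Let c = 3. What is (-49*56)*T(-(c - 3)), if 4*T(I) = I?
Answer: 0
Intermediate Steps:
T(I) = I/4
(-49*56)*T(-(c - 3)) = (-49*56)*((-(3 - 3))/4) = -686*(-1*0) = -686*0 = -2744*0 = 0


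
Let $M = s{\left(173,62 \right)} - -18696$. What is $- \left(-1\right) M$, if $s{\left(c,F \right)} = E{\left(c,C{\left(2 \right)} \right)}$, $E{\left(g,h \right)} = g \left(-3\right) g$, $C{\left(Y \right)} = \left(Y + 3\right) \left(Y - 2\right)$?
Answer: $-71091$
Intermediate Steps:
$C{\left(Y \right)} = \left(-2 + Y\right) \left(3 + Y\right)$ ($C{\left(Y \right)} = \left(3 + Y\right) \left(-2 + Y\right) = \left(-2 + Y\right) \left(3 + Y\right)$)
$E{\left(g,h \right)} = - 3 g^{2}$ ($E{\left(g,h \right)} = - 3 g g = - 3 g^{2}$)
$s{\left(c,F \right)} = - 3 c^{2}$
$M = -71091$ ($M = - 3 \cdot 173^{2} - -18696 = \left(-3\right) 29929 + 18696 = -89787 + 18696 = -71091$)
$- \left(-1\right) M = - \left(-1\right) \left(-71091\right) = \left(-1\right) 71091 = -71091$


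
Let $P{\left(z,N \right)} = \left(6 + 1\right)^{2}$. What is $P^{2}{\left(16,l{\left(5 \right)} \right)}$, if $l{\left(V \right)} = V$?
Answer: $2401$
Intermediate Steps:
$P{\left(z,N \right)} = 49$ ($P{\left(z,N \right)} = 7^{2} = 49$)
$P^{2}{\left(16,l{\left(5 \right)} \right)} = 49^{2} = 2401$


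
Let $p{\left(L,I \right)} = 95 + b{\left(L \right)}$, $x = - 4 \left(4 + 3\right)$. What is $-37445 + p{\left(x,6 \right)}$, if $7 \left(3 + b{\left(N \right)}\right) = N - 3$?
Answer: $- \frac{261502}{7} \approx -37357.0$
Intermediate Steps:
$b{\left(N \right)} = - \frac{24}{7} + \frac{N}{7}$ ($b{\left(N \right)} = -3 + \frac{N - 3}{7} = -3 + \frac{-3 + N}{7} = -3 + \left(- \frac{3}{7} + \frac{N}{7}\right) = - \frac{24}{7} + \frac{N}{7}$)
$x = -28$ ($x = \left(-4\right) 7 = -28$)
$p{\left(L,I \right)} = \frac{641}{7} + \frac{L}{7}$ ($p{\left(L,I \right)} = 95 + \left(- \frac{24}{7} + \frac{L}{7}\right) = \frac{641}{7} + \frac{L}{7}$)
$-37445 + p{\left(x,6 \right)} = -37445 + \left(\frac{641}{7} + \frac{1}{7} \left(-28\right)\right) = -37445 + \left(\frac{641}{7} - 4\right) = -37445 + \frac{613}{7} = - \frac{261502}{7}$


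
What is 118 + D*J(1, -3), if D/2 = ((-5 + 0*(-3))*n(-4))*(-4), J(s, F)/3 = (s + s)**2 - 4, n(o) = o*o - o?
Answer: 118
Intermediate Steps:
n(o) = o**2 - o
J(s, F) = -12 + 12*s**2 (J(s, F) = 3*((s + s)**2 - 4) = 3*((2*s)**2 - 4) = 3*(4*s**2 - 4) = 3*(-4 + 4*s**2) = -12 + 12*s**2)
D = 800 (D = 2*(((-5 + 0*(-3))*(-4*(-1 - 4)))*(-4)) = 2*(((-5 + 0)*(-4*(-5)))*(-4)) = 2*(-5*20*(-4)) = 2*(-100*(-4)) = 2*400 = 800)
118 + D*J(1, -3) = 118 + 800*(-12 + 12*1**2) = 118 + 800*(-12 + 12*1) = 118 + 800*(-12 + 12) = 118 + 800*0 = 118 + 0 = 118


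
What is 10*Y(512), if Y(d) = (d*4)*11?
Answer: 225280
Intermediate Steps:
Y(d) = 44*d (Y(d) = (4*d)*11 = 44*d)
10*Y(512) = 10*(44*512) = 10*22528 = 225280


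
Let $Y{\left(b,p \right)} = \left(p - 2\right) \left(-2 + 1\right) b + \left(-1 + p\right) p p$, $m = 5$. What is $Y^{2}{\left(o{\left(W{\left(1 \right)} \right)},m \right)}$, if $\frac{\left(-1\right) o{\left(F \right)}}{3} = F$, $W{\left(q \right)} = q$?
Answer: $11881$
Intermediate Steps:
$o{\left(F \right)} = - 3 F$
$Y{\left(b,p \right)} = b \left(2 - p\right) + p^{2} \left(-1 + p\right)$ ($Y{\left(b,p \right)} = \left(-2 + p\right) \left(-1\right) b + p \left(-1 + p\right) p = \left(2 - p\right) b + p^{2} \left(-1 + p\right) = b \left(2 - p\right) + p^{2} \left(-1 + p\right)$)
$Y^{2}{\left(o{\left(W{\left(1 \right)} \right)},m \right)} = \left(5^{3} - 5^{2} + 2 \left(\left(-3\right) 1\right) - \left(-3\right) 1 \cdot 5\right)^{2} = \left(125 - 25 + 2 \left(-3\right) - \left(-3\right) 5\right)^{2} = \left(125 - 25 - 6 + 15\right)^{2} = 109^{2} = 11881$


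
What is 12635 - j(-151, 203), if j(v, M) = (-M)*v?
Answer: -18018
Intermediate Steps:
j(v, M) = -M*v
12635 - j(-151, 203) = 12635 - (-1)*203*(-151) = 12635 - 1*30653 = 12635 - 30653 = -18018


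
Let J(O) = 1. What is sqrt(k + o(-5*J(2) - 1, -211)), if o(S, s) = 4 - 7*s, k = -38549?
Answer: 2*I*sqrt(9267) ≈ 192.53*I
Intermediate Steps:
sqrt(k + o(-5*J(2) - 1, -211)) = sqrt(-38549 + (4 - 7*(-211))) = sqrt(-38549 + (4 + 1477)) = sqrt(-38549 + 1481) = sqrt(-37068) = 2*I*sqrt(9267)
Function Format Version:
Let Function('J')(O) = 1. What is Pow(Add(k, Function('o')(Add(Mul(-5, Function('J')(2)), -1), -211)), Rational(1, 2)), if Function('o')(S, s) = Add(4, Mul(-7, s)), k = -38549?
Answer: Mul(2, I, Pow(9267, Rational(1, 2))) ≈ Mul(192.53, I)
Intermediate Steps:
Pow(Add(k, Function('o')(Add(Mul(-5, Function('J')(2)), -1), -211)), Rational(1, 2)) = Pow(Add(-38549, Add(4, Mul(-7, -211))), Rational(1, 2)) = Pow(Add(-38549, Add(4, 1477)), Rational(1, 2)) = Pow(Add(-38549, 1481), Rational(1, 2)) = Pow(-37068, Rational(1, 2)) = Mul(2, I, Pow(9267, Rational(1, 2)))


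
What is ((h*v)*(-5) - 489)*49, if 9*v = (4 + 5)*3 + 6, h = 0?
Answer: -23961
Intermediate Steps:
v = 11/3 (v = ((4 + 5)*3 + 6)/9 = (9*3 + 6)/9 = (27 + 6)/9 = (⅑)*33 = 11/3 ≈ 3.6667)
((h*v)*(-5) - 489)*49 = ((0*(11/3))*(-5) - 489)*49 = (0*(-5) - 489)*49 = (0 - 489)*49 = -489*49 = -23961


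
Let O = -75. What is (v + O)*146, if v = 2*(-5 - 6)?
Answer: -14162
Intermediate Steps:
v = -22 (v = 2*(-11) = -22)
(v + O)*146 = (-22 - 75)*146 = -97*146 = -14162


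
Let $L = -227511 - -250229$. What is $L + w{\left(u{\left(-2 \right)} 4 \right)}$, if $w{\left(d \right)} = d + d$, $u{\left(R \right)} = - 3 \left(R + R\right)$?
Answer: $22814$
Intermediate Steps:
$u{\left(R \right)} = - 6 R$ ($u{\left(R \right)} = - 3 \cdot 2 R = - 6 R$)
$L = 22718$ ($L = -227511 + 250229 = 22718$)
$w{\left(d \right)} = 2 d$
$L + w{\left(u{\left(-2 \right)} 4 \right)} = 22718 + 2 \left(-6\right) \left(-2\right) 4 = 22718 + 2 \cdot 12 \cdot 4 = 22718 + 2 \cdot 48 = 22718 + 96 = 22814$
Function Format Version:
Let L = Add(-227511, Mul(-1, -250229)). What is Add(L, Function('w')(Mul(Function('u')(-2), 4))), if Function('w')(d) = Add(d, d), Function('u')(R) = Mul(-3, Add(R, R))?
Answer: 22814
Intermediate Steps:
Function('u')(R) = Mul(-6, R) (Function('u')(R) = Mul(-3, Mul(2, R)) = Mul(-6, R))
L = 22718 (L = Add(-227511, 250229) = 22718)
Function('w')(d) = Mul(2, d)
Add(L, Function('w')(Mul(Function('u')(-2), 4))) = Add(22718, Mul(2, Mul(Mul(-6, -2), 4))) = Add(22718, Mul(2, Mul(12, 4))) = Add(22718, Mul(2, 48)) = Add(22718, 96) = 22814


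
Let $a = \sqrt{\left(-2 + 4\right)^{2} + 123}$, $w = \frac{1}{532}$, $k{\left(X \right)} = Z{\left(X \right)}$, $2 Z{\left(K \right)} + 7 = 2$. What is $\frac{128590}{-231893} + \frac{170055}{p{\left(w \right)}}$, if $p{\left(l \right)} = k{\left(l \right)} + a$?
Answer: $\frac{131427844060}{37334773} + \frac{226740 \sqrt{127}}{161} \approx 19391.0$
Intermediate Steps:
$Z{\left(K \right)} = - \frac{5}{2}$ ($Z{\left(K \right)} = - \frac{7}{2} + \frac{1}{2} \cdot 2 = - \frac{7}{2} + 1 = - \frac{5}{2}$)
$k{\left(X \right)} = - \frac{5}{2}$
$w = \frac{1}{532} \approx 0.0018797$
$a = \sqrt{127}$ ($a = \sqrt{2^{2} + 123} = \sqrt{4 + 123} = \sqrt{127} \approx 11.269$)
$p{\left(l \right)} = - \frac{5}{2} + \sqrt{127}$
$\frac{128590}{-231893} + \frac{170055}{p{\left(w \right)}} = \frac{128590}{-231893} + \frac{170055}{- \frac{5}{2} + \sqrt{127}} = 128590 \left(- \frac{1}{231893}\right) + \frac{170055}{- \frac{5}{2} + \sqrt{127}} = - \frac{128590}{231893} + \frac{170055}{- \frac{5}{2} + \sqrt{127}}$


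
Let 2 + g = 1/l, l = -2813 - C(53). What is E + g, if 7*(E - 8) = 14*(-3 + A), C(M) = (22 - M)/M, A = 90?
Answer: 26830387/149058 ≈ 180.00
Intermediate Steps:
C(M) = (22 - M)/M
l = -149058/53 (l = -2813 - (22 - 1*53)/53 = -2813 - (22 - 53)/53 = -2813 - (-31)/53 = -2813 - 1*(-31/53) = -2813 + 31/53 = -149058/53 ≈ -2812.4)
g = -298169/149058 (g = -2 + 1/(-149058/53) = -2 - 53/149058 = -298169/149058 ≈ -2.0004)
E = 182 (E = 8 + (14*(-3 + 90))/7 = 8 + (14*87)/7 = 8 + (⅐)*1218 = 8 + 174 = 182)
E + g = 182 - 298169/149058 = 26830387/149058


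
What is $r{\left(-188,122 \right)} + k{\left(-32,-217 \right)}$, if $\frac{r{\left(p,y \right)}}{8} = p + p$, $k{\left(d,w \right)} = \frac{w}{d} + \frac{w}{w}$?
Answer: $- \frac{96007}{32} \approx -3000.2$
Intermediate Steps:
$k{\left(d,w \right)} = 1 + \frac{w}{d}$ ($k{\left(d,w \right)} = \frac{w}{d} + 1 = 1 + \frac{w}{d}$)
$r{\left(p,y \right)} = 16 p$ ($r{\left(p,y \right)} = 8 \left(p + p\right) = 8 \cdot 2 p = 16 p$)
$r{\left(-188,122 \right)} + k{\left(-32,-217 \right)} = 16 \left(-188\right) + \frac{-32 - 217}{-32} = -3008 - - \frac{249}{32} = -3008 + \frac{249}{32} = - \frac{96007}{32}$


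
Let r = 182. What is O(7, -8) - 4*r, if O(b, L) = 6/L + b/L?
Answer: -5837/8 ≈ -729.63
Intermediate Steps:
O(7, -8) - 4*r = (6 + 7)/(-8) - 4*182 = -⅛*13 - 728 = -13/8 - 728 = -5837/8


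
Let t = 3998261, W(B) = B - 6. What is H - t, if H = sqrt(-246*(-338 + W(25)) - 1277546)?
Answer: -3998261 + 4*I*sqrt(74942) ≈ -3.9983e+6 + 1095.0*I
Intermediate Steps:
W(B) = -6 + B
H = 4*I*sqrt(74942) (H = sqrt(-246*(-338 + (-6 + 25)) - 1277546) = sqrt(-246*(-338 + 19) - 1277546) = sqrt(-246*(-319) - 1277546) = sqrt(78474 - 1277546) = sqrt(-1199072) = 4*I*sqrt(74942) ≈ 1095.0*I)
H - t = 4*I*sqrt(74942) - 1*3998261 = 4*I*sqrt(74942) - 3998261 = -3998261 + 4*I*sqrt(74942)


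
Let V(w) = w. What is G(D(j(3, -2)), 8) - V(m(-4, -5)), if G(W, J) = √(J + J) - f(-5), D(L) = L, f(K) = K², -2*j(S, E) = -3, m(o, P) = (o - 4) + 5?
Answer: -18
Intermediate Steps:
m(o, P) = 1 + o (m(o, P) = (-4 + o) + 5 = 1 + o)
j(S, E) = 3/2 (j(S, E) = -½*(-3) = 3/2)
G(W, J) = -25 + √2*√J (G(W, J) = √(J + J) - 1*(-5)² = √(2*J) - 1*25 = √2*√J - 25 = -25 + √2*√J)
G(D(j(3, -2)), 8) - V(m(-4, -5)) = (-25 + √2*√8) - (1 - 4) = (-25 + √2*(2*√2)) - 1*(-3) = (-25 + 4) + 3 = -21 + 3 = -18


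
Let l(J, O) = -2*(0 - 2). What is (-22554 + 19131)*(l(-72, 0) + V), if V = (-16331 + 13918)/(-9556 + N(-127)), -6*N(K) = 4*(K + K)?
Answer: -410345817/28160 ≈ -14572.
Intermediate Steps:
N(K) = -4*K/3 (N(K) = -2*(K + K)/3 = -2*2*K/3 = -4*K/3)
V = 7239/28160 (V = (-16331 + 13918)/(-9556 - 4/3*(-127)) = -2413/(-9556 + 508/3) = -2413/(-28160/3) = -2413*(-3/28160) = 7239/28160 ≈ 0.25707)
l(J, O) = 4 (l(J, O) = -2*(-2) = 4)
(-22554 + 19131)*(l(-72, 0) + V) = (-22554 + 19131)*(4 + 7239/28160) = -3423*119879/28160 = -410345817/28160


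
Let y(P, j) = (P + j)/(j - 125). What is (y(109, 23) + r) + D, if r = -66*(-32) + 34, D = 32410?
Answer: 587430/17 ≈ 34555.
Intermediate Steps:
y(P, j) = (P + j)/(-125 + j)
r = 2146 (r = 2112 + 34 = 2146)
(y(109, 23) + r) + D = ((109 + 23)/(-125 + 23) + 2146) + 32410 = (132/(-102) + 2146) + 32410 = (-1/102*132 + 2146) + 32410 = (-22/17 + 2146) + 32410 = 36460/17 + 32410 = 587430/17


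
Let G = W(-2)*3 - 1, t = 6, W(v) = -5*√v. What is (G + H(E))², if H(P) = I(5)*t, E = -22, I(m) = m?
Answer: 391 - 870*I*√2 ≈ 391.0 - 1230.4*I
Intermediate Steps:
H(P) = 30 (H(P) = 5*6 = 30)
G = -1 - 15*I*√2 (G = -5*I*√2*3 - 1 = -15*I*√2 - 1 = -1 - 15*I*√2 ≈ -1.0 - 21.213*I)
(G + H(E))² = ((-1 - 15*I*√2) + 30)² = (29 - 15*I*√2)²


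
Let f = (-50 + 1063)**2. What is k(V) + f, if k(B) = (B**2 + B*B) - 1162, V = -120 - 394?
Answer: 1553399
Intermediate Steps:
V = -514
k(B) = -1162 + 2*B**2 (k(B) = (B**2 + B**2) - 1162 = 2*B**2 - 1162 = -1162 + 2*B**2)
f = 1026169 (f = 1013**2 = 1026169)
k(V) + f = (-1162 + 2*(-514)**2) + 1026169 = (-1162 + 2*264196) + 1026169 = (-1162 + 528392) + 1026169 = 527230 + 1026169 = 1553399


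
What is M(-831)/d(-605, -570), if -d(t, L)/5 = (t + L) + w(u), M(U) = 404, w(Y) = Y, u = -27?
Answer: 202/3005 ≈ 0.067221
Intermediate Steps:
d(t, L) = 135 - 5*L - 5*t (d(t, L) = -5*((t + L) - 27) = -5*((L + t) - 27) = -5*(-27 + L + t) = 135 - 5*L - 5*t)
M(-831)/d(-605, -570) = 404/(135 - 5*(-570) - 5*(-605)) = 404/(135 + 2850 + 3025) = 404/6010 = 404*(1/6010) = 202/3005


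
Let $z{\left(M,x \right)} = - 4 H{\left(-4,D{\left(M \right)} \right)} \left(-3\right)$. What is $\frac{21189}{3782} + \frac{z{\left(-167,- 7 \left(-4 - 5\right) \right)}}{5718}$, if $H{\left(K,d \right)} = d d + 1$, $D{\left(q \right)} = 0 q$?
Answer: $\frac{20200681}{3604246} \approx 5.6047$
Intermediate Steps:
$D{\left(q \right)} = 0$
$H{\left(K,d \right)} = 1 + d^{2}$ ($H{\left(K,d \right)} = d^{2} + 1 = 1 + d^{2}$)
$z{\left(M,x \right)} = 12$ ($z{\left(M,x \right)} = - 4 \left(1 + 0^{2}\right) \left(-3\right) = - 4 \left(1 + 0\right) \left(-3\right) = \left(-4\right) 1 \left(-3\right) = \left(-4\right) \left(-3\right) = 12$)
$\frac{21189}{3782} + \frac{z{\left(-167,- 7 \left(-4 - 5\right) \right)}}{5718} = \frac{21189}{3782} + \frac{12}{5718} = 21189 \cdot \frac{1}{3782} + 12 \cdot \frac{1}{5718} = \frac{21189}{3782} + \frac{2}{953} = \frac{20200681}{3604246}$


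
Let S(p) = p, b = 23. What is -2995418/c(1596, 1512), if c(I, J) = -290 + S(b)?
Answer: 2995418/267 ≈ 11219.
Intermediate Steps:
c(I, J) = -267 (c(I, J) = -290 + 23 = -267)
-2995418/c(1596, 1512) = -2995418/(-267) = -2995418*(-1/267) = 2995418/267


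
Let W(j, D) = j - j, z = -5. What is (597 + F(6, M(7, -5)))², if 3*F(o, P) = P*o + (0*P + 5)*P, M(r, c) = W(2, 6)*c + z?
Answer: 3013696/9 ≈ 3.3486e+5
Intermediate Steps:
W(j, D) = 0
M(r, c) = -5 (M(r, c) = 0*c - 5 = 0 - 5 = -5)
F(o, P) = 5*P/3 + P*o/3 (F(o, P) = (P*o + (0*P + 5)*P)/3 = (P*o + (0 + 5)*P)/3 = (P*o + 5*P)/3 = (5*P + P*o)/3 = 5*P/3 + P*o/3)
(597 + F(6, M(7, -5)))² = (597 + (⅓)*(-5)*(5 + 6))² = (597 + (⅓)*(-5)*11)² = (597 - 55/3)² = (1736/3)² = 3013696/9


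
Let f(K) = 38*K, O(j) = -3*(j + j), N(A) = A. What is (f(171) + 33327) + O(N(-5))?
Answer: 39855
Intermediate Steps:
O(j) = -6*j
(f(171) + 33327) + O(N(-5)) = (38*171 + 33327) - 6*(-5) = (6498 + 33327) + 30 = 39825 + 30 = 39855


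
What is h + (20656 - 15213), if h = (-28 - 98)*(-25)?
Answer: 8593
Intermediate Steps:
h = 3150 (h = -126*(-25) = 3150)
h + (20656 - 15213) = 3150 + (20656 - 15213) = 3150 + 5443 = 8593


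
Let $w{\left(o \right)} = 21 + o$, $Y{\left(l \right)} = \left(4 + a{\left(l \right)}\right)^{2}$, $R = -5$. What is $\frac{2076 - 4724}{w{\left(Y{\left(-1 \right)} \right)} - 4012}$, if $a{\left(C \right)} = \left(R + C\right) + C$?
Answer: $\frac{1324}{1991} \approx 0.66499$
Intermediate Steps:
$a{\left(C \right)} = -5 + 2 C$ ($a{\left(C \right)} = \left(-5 + C\right) + C = -5 + 2 C$)
$Y{\left(l \right)} = \left(-1 + 2 l\right)^{2}$ ($Y{\left(l \right)} = \left(4 + \left(-5 + 2 l\right)\right)^{2} = \left(-1 + 2 l\right)^{2}$)
$\frac{2076 - 4724}{w{\left(Y{\left(-1 \right)} \right)} - 4012} = \frac{2076 - 4724}{\left(21 + \left(-1 + 2 \left(-1\right)\right)^{2}\right) - 4012} = - \frac{2648}{\left(21 + \left(-1 - 2\right)^{2}\right) - 4012} = - \frac{2648}{\left(21 + \left(-3\right)^{2}\right) - 4012} = - \frac{2648}{\left(21 + 9\right) - 4012} = - \frac{2648}{30 - 4012} = - \frac{2648}{-3982} = \left(-2648\right) \left(- \frac{1}{3982}\right) = \frac{1324}{1991}$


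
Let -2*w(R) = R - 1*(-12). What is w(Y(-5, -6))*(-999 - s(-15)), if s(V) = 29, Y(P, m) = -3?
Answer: 4626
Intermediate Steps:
w(R) = -6 - R/2 (w(R) = -(R - 1*(-12))/2 = -(R + 12)/2 = -(12 + R)/2 = -6 - R/2)
w(Y(-5, -6))*(-999 - s(-15)) = (-6 - ½*(-3))*(-999 - 1*29) = (-6 + 3/2)*(-999 - 29) = -9/2*(-1028) = 4626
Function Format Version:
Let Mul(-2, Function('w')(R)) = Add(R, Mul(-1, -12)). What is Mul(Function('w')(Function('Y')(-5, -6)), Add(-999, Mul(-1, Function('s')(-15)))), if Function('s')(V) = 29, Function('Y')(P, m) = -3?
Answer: 4626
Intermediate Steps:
Function('w')(R) = Add(-6, Mul(Rational(-1, 2), R)) (Function('w')(R) = Mul(Rational(-1, 2), Add(R, Mul(-1, -12))) = Mul(Rational(-1, 2), Add(R, 12)) = Mul(Rational(-1, 2), Add(12, R)) = Add(-6, Mul(Rational(-1, 2), R)))
Mul(Function('w')(Function('Y')(-5, -6)), Add(-999, Mul(-1, Function('s')(-15)))) = Mul(Add(-6, Mul(Rational(-1, 2), -3)), Add(-999, Mul(-1, 29))) = Mul(Add(-6, Rational(3, 2)), Add(-999, -29)) = Mul(Rational(-9, 2), -1028) = 4626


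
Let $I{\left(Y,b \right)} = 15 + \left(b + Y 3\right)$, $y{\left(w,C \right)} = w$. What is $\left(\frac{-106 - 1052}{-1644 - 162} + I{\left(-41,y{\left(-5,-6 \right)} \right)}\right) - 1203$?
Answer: $- \frac{395923}{301} \approx -1315.4$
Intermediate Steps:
$I{\left(Y,b \right)} = 15 + b + 3 Y$ ($I{\left(Y,b \right)} = 15 + \left(b + 3 Y\right) = 15 + b + 3 Y$)
$\left(\frac{-106 - 1052}{-1644 - 162} + I{\left(-41,y{\left(-5,-6 \right)} \right)}\right) - 1203 = \left(\frac{-106 - 1052}{-1644 - 162} + \left(15 - 5 + 3 \left(-41\right)\right)\right) - 1203 = \left(- \frac{1158}{-1806} - 113\right) - 1203 = \left(\left(-1158\right) \left(- \frac{1}{1806}\right) - 113\right) - 1203 = \left(\frac{193}{301} - 113\right) - 1203 = - \frac{33820}{301} - 1203 = - \frac{395923}{301}$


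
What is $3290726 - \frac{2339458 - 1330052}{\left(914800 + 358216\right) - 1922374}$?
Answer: $\frac{1068430131657}{324679} \approx 3.2907 \cdot 10^{6}$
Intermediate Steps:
$3290726 - \frac{2339458 - 1330052}{\left(914800 + 358216\right) - 1922374} = 3290726 - \frac{1009406}{1273016 - 1922374} = 3290726 - \frac{1009406}{-649358} = 3290726 - 1009406 \left(- \frac{1}{649358}\right) = 3290726 - - \frac{504703}{324679} = 3290726 + \frac{504703}{324679} = \frac{1068430131657}{324679}$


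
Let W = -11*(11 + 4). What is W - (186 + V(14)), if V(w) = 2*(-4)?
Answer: -343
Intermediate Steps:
V(w) = -8
W = -165 (W = -11*15 = -165)
W - (186 + V(14)) = -165 - (186 - 8) = -165 - 1*178 = -165 - 178 = -343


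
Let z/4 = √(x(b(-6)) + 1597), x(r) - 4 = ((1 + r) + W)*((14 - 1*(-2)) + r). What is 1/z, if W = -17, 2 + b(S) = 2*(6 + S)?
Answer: √1349/5396 ≈ 0.0068067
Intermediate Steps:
b(S) = 10 + 2*S (b(S) = -2 + 2*(6 + S) = -2 + (12 + 2*S) = 10 + 2*S)
x(r) = 4 + (-16 + r)*(16 + r) (x(r) = 4 + ((1 + r) - 17)*((14 - 1*(-2)) + r) = 4 + (-16 + r)*((14 + 2) + r) = 4 + (-16 + r)*(16 + r))
z = 4*√1349 (z = 4*√((-252 + (10 + 2*(-6))²) + 1597) = 4*√((-252 + (10 - 12)²) + 1597) = 4*√((-252 + (-2)²) + 1597) = 4*√((-252 + 4) + 1597) = 4*√(-248 + 1597) = 4*√1349 ≈ 146.92)
1/z = 1/(4*√1349) = √1349/5396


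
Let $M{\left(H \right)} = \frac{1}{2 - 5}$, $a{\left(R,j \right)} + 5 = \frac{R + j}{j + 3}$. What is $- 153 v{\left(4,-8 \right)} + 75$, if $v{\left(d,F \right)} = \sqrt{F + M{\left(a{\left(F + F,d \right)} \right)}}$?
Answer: $75 - 255 i \sqrt{3} \approx 75.0 - 441.67 i$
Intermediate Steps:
$a{\left(R,j \right)} = -5 + \frac{R + j}{3 + j}$ ($a{\left(R,j \right)} = -5 + \frac{R + j}{j + 3} = -5 + \frac{R + j}{3 + j}$)
$M{\left(H \right)} = - \frac{1}{3}$ ($M{\left(H \right)} = \frac{1}{-3} = - \frac{1}{3}$)
$v{\left(d,F \right)} = \sqrt{- \frac{1}{3} + F}$ ($v{\left(d,F \right)} = \sqrt{F - \frac{1}{3}} = \sqrt{- \frac{1}{3} + F}$)
$- 153 v{\left(4,-8 \right)} + 75 = - 153 \frac{\sqrt{-3 + 9 \left(-8\right)}}{3} + 75 = - 153 \frac{\sqrt{-3 - 72}}{3} + 75 = - 153 \frac{\sqrt{-75}}{3} + 75 = - 153 \frac{5 i \sqrt{3}}{3} + 75 = - 255 i \sqrt{3} + 75 = 75 - 255 i \sqrt{3}$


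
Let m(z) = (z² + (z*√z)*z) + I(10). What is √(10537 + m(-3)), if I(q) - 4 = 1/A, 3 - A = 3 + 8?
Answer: √(168798 + 144*I*√3)/4 ≈ 102.71 + 0.075884*I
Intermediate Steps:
A = -8 (A = 3 - (3 + 8) = 3 - 1*11 = 3 - 11 = -8)
I(q) = 31/8 (I(q) = 4 + 1/(-8) = 4 - ⅛ = 31/8)
m(z) = 31/8 + z² + z^(5/2) (m(z) = (z² + (z*√z)*z) + 31/8 = (z² + z^(3/2)*z) + 31/8 = (z² + z^(5/2)) + 31/8 = 31/8 + z² + z^(5/2))
√(10537 + m(-3)) = √(10537 + (31/8 + (-3)² + (-3)^(5/2))) = √(10537 + (31/8 + 9 + 9*I*√3)) = √(10537 + (103/8 + 9*I*√3)) = √(84399/8 + 9*I*√3)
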